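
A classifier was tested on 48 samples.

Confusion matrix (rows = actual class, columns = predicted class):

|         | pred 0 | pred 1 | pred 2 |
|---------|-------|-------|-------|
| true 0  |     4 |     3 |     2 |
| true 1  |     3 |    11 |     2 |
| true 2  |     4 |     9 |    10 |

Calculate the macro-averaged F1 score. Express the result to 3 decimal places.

0.502

Per-class F1 score (2·TP/(2·TP+FP+FN)):
  0: TP=4, FP=3+4=7, FN=3+2=5 → 8/20 = 0.4000
  1: TP=11, FP=3+9=12, FN=3+2=5 → 22/39 = 0.5641
  2: TP=10, FP=2+2=4, FN=4+9=13 → 20/37 = 0.5405
Macro-F1 score = mean = (0.4000 + 0.5641 + 0.5405) / 3 = 0.502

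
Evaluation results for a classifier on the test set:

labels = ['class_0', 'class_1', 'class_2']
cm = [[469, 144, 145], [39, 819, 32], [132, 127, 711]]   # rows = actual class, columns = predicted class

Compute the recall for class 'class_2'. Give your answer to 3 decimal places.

0.733

Treat 'class_2' as positive and all other classes as negative.
recall = TP/(TP+FN).
class_2: TP=711, FN=132+127=259 → 711/970 = 0.7330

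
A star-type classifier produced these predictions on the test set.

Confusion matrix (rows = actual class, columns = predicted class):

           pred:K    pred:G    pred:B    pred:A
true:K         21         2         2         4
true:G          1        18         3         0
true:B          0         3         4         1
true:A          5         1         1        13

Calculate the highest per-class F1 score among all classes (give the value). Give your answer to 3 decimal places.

0.783

Per-class F1 score (2·TP/(2·TP+FP+FN)):
  K: TP=21, FP=1+0+5=6, FN=2+2+4=8 → 42/56 = 0.7500
  G: TP=18, FP=2+3+1=6, FN=1+3+0=4 → 36/46 = 0.7826
  B: TP=4, FP=2+3+1=6, FN=0+3+1=4 → 8/18 = 0.4444
  A: TP=13, FP=4+0+1=5, FN=5+1+1=7 → 26/38 = 0.6842
Highest is class 'G' with F1 score = 0.783.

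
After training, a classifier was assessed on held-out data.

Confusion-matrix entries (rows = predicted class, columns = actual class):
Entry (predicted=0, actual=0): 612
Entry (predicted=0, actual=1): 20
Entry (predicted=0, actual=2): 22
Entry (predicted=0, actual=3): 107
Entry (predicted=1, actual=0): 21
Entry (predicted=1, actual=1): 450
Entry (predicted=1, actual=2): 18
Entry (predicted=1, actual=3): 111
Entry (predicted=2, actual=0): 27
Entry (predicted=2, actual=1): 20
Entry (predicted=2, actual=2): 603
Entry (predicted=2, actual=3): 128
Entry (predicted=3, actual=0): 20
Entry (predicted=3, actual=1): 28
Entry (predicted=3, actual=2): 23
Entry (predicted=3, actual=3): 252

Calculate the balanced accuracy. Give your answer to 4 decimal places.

0.7739

Balanced accuracy = mean of per-class recall.
  0: recall = 612/680 = 0.90000
  1: recall = 450/518 = 0.86873
  2: recall = 603/666 = 0.90541
  3: recall = 252/598 = 0.42140
Mean = (0.90000 + 0.86873 + 0.90541 + 0.42140) / 4 = 0.7739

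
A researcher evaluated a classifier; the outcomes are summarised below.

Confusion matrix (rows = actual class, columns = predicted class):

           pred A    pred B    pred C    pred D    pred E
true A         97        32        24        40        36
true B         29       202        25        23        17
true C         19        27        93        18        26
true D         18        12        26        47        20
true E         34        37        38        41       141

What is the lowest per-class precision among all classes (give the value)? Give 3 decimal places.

Per-class precision (TP/(TP+FP)):
  A: TP=97, FP=29+19+18+34=100 → 97/197 = 0.4924
  B: TP=202, FP=32+27+12+37=108 → 202/310 = 0.6516
  C: TP=93, FP=24+25+26+38=113 → 93/206 = 0.4515
  D: TP=47, FP=40+23+18+41=122 → 47/169 = 0.2781
  E: TP=141, FP=36+17+26+20=99 → 141/240 = 0.5875
Lowest is class 'D' with precision = 0.278.

0.278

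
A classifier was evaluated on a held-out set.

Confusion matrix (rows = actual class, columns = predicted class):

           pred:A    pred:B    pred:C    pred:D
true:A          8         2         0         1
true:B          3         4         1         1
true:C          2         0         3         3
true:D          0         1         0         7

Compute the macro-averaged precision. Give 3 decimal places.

0.630

Per-class precision (TP/(TP+FP)):
  A: TP=8, FP=3+2+0=5 → 8/13 = 0.6154
  B: TP=4, FP=2+0+1=3 → 4/7 = 0.5714
  C: TP=3, FP=0+1+0=1 → 3/4 = 0.7500
  D: TP=7, FP=1+1+3=5 → 7/12 = 0.5833
Macro-precision = mean = (0.6154 + 0.5714 + 0.7500 + 0.5833) / 4 = 0.630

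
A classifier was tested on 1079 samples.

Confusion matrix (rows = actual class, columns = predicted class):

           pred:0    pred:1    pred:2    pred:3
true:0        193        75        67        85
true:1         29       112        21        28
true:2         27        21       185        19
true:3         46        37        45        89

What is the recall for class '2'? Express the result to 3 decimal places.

One-vs-rest for '2': TP = diagonal; FP = other classes predicted '2'; FN = '2' predicted as other.
recall = TP/(TP+FN).
2: TP=185, FN=27+21+19=67 → 185/252 = 0.7341

0.734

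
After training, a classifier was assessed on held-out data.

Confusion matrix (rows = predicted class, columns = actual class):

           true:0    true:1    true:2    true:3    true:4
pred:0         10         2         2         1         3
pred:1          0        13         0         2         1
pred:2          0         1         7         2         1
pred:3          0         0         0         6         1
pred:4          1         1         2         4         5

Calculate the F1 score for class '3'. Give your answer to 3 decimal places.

0.545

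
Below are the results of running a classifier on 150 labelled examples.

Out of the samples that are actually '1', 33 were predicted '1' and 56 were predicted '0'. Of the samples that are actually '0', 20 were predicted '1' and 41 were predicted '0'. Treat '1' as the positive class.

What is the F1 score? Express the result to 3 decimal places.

0.465

Precision = TP/(TP+FP) = 33/53 = 0.6226
Recall = TP/(TP+FN) = 33/89 = 0.3708
F1 = 2·TP/(2·TP+FP+FN) = 66/142 = 0.465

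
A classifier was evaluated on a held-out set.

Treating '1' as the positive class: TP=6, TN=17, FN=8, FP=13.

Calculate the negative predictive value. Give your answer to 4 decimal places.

0.6800

NPV = TN/(TN+FN) = 17/(17+8) = 0.6800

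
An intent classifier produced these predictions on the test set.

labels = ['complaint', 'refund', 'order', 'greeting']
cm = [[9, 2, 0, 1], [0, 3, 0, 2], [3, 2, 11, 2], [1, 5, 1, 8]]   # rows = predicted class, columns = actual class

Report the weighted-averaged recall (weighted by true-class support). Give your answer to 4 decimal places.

Per-class recall (TP/(TP+FN)):
  complaint: TP=9, FN=0+3+1=4 → 9/13 = 0.69231
  refund: TP=3, FN=2+2+5=9 → 3/12 = 0.25000
  order: TP=11, FN=0+0+1=1 → 11/12 = 0.91667
  greeting: TP=8, FN=1+2+2=5 → 8/13 = 0.61538
Weighted-recall = Σ (supportᵢ/N)·recallᵢ with N=50: (13/50)·0.69231 + (12/50)·0.25000 + (12/50)·0.91667 + (13/50)·0.61538 = 0.6200

0.6200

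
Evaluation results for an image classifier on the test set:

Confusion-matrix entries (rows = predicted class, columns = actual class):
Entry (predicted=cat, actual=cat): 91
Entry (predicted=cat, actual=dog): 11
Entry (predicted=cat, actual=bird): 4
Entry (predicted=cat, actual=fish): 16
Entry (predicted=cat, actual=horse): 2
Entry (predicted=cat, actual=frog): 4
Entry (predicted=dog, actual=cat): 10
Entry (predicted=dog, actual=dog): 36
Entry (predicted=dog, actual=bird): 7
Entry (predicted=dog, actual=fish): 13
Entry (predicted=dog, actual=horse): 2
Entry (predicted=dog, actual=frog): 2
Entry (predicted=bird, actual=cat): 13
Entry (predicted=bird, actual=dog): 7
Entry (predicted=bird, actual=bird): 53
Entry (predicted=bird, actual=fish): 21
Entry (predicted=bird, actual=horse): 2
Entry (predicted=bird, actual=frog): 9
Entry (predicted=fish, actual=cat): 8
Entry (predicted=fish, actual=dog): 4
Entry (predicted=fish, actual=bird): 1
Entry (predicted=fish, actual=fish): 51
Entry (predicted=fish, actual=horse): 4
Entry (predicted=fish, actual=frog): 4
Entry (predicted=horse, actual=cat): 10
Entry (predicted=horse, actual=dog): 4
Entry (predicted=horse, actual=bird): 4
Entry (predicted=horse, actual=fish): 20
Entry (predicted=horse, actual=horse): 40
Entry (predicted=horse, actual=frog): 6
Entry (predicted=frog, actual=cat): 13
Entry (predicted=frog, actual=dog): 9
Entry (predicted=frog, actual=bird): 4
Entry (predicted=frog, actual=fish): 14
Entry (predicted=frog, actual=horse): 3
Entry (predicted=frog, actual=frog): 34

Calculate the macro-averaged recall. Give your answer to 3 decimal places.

Per-class recall (TP/(TP+FN)):
  cat: TP=91, FN=10+13+8+10+13=54 → 91/145 = 0.6276
  dog: TP=36, FN=11+7+4+4+9=35 → 36/71 = 0.5070
  bird: TP=53, FN=4+7+1+4+4=20 → 53/73 = 0.7260
  fish: TP=51, FN=16+13+21+20+14=84 → 51/135 = 0.3778
  horse: TP=40, FN=2+2+2+4+3=13 → 40/53 = 0.7547
  frog: TP=34, FN=4+2+9+4+6=25 → 34/59 = 0.5763
Macro-recall = mean = (0.6276 + 0.5070 + 0.7260 + 0.3778 + 0.7547 + 0.5763) / 6 = 0.595

0.595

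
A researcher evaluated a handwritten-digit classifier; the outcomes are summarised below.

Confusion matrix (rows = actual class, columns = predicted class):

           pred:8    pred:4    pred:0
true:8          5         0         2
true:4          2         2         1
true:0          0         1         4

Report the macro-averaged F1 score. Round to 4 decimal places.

0.6270

Per-class F1 score (2·TP/(2·TP+FP+FN)):
  8: TP=5, FP=2+0=2, FN=0+2=2 → 10/14 = 0.71429
  4: TP=2, FP=0+1=1, FN=2+1=3 → 4/8 = 0.50000
  0: TP=4, FP=2+1=3, FN=0+1=1 → 8/12 = 0.66667
Macro-F1 score = mean = (0.71429 + 0.50000 + 0.66667) / 3 = 0.6270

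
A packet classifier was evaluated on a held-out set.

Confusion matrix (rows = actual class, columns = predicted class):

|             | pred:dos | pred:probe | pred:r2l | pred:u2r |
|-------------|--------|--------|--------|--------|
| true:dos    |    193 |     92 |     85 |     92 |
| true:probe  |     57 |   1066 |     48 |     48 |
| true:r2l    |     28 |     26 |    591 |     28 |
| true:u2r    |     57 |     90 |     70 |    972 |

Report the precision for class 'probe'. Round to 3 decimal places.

0.837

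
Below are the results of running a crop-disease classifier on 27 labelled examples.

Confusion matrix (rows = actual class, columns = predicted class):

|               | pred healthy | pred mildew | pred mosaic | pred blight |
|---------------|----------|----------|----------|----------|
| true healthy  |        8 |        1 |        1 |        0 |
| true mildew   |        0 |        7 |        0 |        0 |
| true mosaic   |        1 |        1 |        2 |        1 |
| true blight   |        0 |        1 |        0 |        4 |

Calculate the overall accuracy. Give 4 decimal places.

0.7778

Accuracy = trace / total = (8+7+2+4=21) / 27 = 21/27 = 0.7778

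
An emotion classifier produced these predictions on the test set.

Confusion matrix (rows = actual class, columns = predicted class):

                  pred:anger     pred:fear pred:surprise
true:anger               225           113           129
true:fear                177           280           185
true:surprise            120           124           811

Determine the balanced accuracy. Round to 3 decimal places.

Balanced accuracy = mean of per-class recall.
  anger: recall = 225/467 = 0.4818
  fear: recall = 280/642 = 0.4361
  surprise: recall = 811/1055 = 0.7687
Mean = (0.4818 + 0.4361 + 0.7687) / 3 = 0.562

0.562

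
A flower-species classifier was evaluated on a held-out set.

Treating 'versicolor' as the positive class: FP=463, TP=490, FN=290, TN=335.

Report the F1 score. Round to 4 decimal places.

0.5655

Precision = TP/(TP+FP) = 490/953 = 0.5142
Recall = TP/(TP+FN) = 490/780 = 0.6282
F1 = 2·TP/(2·TP+FP+FN) = 980/1733 = 0.5655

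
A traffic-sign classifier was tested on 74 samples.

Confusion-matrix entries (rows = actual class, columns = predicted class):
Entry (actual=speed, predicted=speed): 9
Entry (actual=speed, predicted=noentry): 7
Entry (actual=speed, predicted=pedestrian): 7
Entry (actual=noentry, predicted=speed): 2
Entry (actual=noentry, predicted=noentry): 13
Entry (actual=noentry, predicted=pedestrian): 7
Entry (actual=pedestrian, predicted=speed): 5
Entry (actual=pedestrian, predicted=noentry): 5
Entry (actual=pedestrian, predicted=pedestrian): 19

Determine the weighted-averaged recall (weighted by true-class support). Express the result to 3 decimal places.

0.554

Per-class recall (TP/(TP+FN)):
  speed: TP=9, FN=7+7=14 → 9/23 = 0.3913
  noentry: TP=13, FN=2+7=9 → 13/22 = 0.5909
  pedestrian: TP=19, FN=5+5=10 → 19/29 = 0.6552
Weighted-recall = Σ (supportᵢ/N)·recallᵢ with N=74: (23/74)·0.3913 + (22/74)·0.5909 + (29/74)·0.6552 = 0.554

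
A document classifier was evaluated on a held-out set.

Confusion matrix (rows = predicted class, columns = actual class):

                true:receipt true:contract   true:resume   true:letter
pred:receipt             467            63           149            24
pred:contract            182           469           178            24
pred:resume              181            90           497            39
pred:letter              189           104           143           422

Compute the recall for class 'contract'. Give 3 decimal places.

0.646

Take TP from the diagonal, FP from the rest of the 'contract' prediction marginal, FN from the rest of the 'contract' actual marginal.
recall = TP/(TP+FN).
contract: TP=469, FN=63+90+104=257 → 469/726 = 0.6460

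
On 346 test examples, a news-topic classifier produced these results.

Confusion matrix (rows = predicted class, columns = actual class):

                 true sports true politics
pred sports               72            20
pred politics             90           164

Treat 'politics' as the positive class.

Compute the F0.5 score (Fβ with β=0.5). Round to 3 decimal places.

0.683

Fβ = (1+β²)·TP / ((1+β²)·TP + β²·FN + FP), with β²=1/4
= 1.25·164 / (1.25·164 + 0.25·20 + 90) = 0.683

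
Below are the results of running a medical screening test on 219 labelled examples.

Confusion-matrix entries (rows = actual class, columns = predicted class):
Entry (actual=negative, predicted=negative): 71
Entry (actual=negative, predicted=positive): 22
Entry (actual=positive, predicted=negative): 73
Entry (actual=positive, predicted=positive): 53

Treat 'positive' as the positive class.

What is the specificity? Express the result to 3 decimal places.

0.763

Specificity = TN/(TN+FP) = 71/(71+22) = 0.763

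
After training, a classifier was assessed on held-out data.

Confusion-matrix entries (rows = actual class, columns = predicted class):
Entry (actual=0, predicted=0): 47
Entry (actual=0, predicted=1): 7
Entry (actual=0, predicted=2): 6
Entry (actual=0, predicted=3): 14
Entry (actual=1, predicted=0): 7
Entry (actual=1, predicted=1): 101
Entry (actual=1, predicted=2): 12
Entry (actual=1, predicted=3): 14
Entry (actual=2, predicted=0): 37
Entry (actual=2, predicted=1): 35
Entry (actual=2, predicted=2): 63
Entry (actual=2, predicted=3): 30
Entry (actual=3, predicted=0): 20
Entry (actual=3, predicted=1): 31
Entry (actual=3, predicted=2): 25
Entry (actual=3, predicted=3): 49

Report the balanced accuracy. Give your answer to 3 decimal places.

0.541

Balanced accuracy = mean of per-class recall.
  0: recall = 47/74 = 0.6351
  1: recall = 101/134 = 0.7537
  2: recall = 63/165 = 0.3818
  3: recall = 49/125 = 0.3920
Mean = (0.6351 + 0.7537 + 0.3818 + 0.3920) / 4 = 0.541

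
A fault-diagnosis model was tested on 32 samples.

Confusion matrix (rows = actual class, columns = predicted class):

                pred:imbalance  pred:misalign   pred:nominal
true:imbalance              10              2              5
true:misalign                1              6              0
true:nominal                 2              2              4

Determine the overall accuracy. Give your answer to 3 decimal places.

0.625

Accuracy = trace / total = (10+6+4=20) / 32 = 20/32 = 0.625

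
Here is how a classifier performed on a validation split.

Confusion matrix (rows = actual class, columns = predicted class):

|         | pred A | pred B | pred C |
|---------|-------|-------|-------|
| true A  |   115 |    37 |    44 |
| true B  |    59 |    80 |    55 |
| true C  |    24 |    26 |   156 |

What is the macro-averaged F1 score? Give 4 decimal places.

0.5784

Per-class F1 score (2·TP/(2·TP+FP+FN)):
  A: TP=115, FP=59+24=83, FN=37+44=81 → 230/394 = 0.58376
  B: TP=80, FP=37+26=63, FN=59+55=114 → 160/337 = 0.47478
  C: TP=156, FP=44+55=99, FN=24+26=50 → 312/461 = 0.67679
Macro-F1 score = mean = (0.58376 + 0.47478 + 0.67679) / 3 = 0.5784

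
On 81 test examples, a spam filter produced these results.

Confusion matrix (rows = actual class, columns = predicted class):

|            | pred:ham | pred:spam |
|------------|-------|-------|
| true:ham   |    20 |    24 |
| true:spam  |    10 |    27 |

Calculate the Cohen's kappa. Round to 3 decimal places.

Observed agreement pₒ = trace/N = 47/81 = 0.5802
Expected agreement pₑ = Σ (rowᵢ·colᵢ)/N² = (44·30 + 37·51)/81² = 0.4888
κ = (pₒ − pₑ)/(1 − pₑ) = (0.5802 − 0.4888)/(1 − 0.4888) = 0.179

0.179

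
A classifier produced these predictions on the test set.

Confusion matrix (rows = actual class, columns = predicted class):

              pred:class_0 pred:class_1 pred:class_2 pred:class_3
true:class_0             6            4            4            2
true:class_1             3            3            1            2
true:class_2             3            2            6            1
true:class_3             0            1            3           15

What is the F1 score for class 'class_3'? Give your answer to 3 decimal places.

0.769

Take TP from the diagonal, FP from the rest of the 'class_3' prediction marginal, FN from the rest of the 'class_3' actual marginal.
F1 score = 2·TP/(2·TP+FP+FN).
class_3: TP=15, FP=2+2+1=5, FN=0+1+3=4 → 30/39 = 0.7692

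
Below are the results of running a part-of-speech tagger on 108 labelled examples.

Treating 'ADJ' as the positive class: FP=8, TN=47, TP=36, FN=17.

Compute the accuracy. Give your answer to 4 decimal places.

Accuracy = (TP+TN)/N = (36+47)/108 = 0.7685

0.7685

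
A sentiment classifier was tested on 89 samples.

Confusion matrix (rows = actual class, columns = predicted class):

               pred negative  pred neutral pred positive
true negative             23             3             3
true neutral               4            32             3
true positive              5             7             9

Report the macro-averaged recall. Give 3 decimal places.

0.681

Per-class recall (TP/(TP+FN)):
  negative: TP=23, FN=3+3=6 → 23/29 = 0.7931
  neutral: TP=32, FN=4+3=7 → 32/39 = 0.8205
  positive: TP=9, FN=5+7=12 → 9/21 = 0.4286
Macro-recall = mean = (0.7931 + 0.8205 + 0.4286) / 3 = 0.681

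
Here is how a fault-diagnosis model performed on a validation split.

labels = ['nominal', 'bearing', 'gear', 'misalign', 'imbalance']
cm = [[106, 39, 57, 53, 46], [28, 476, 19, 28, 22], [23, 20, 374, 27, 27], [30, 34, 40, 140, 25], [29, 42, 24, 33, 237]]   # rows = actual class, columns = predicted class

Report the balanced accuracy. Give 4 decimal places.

0.6293

Balanced accuracy = mean of per-class recall.
  nominal: recall = 106/301 = 0.35216
  bearing: recall = 476/573 = 0.83072
  gear: recall = 374/471 = 0.79406
  misalign: recall = 140/269 = 0.52045
  imbalance: recall = 237/365 = 0.64932
Mean = (0.35216 + 0.83072 + 0.79406 + 0.52045 + 0.64932) / 5 = 0.6293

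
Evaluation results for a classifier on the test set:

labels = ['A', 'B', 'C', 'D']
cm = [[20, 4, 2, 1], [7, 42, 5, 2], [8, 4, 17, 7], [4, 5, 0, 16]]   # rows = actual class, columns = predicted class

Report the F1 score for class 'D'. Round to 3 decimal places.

0.627

F1 score = 2·TP/(2·TP+FP+FN).
D: TP=16, FP=1+2+7=10, FN=4+5+0=9 → 32/51 = 0.6275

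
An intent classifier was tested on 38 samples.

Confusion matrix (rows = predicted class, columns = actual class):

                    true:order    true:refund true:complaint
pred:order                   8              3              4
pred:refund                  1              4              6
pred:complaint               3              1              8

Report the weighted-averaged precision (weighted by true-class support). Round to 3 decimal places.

Per-class precision (TP/(TP+FP)):
  order: TP=8, FP=3+4=7 → 8/15 = 0.5333
  refund: TP=4, FP=1+6=7 → 4/11 = 0.3636
  complaint: TP=8, FP=3+1=4 → 8/12 = 0.6667
Weighted-precision = Σ (supportᵢ/N)·precisionᵢ with N=38: (12/38)·0.5333 + (8/38)·0.3636 + (18/38)·0.6667 = 0.561

0.561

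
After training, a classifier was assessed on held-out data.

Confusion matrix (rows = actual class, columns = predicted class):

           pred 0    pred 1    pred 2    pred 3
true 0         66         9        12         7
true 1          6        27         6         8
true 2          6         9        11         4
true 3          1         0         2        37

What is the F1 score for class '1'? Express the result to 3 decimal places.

0.587

F1 score = 2·TP/(2·TP+FP+FN).
1: TP=27, FP=9+9+0=18, FN=6+6+8=20 → 54/92 = 0.5870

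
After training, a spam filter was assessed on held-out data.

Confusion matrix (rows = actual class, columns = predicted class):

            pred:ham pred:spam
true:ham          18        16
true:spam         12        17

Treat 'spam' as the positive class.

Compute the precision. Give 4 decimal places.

0.5152

Precision = TP/(TP+FP) = 17/(17+16) = 17/33 = 0.5152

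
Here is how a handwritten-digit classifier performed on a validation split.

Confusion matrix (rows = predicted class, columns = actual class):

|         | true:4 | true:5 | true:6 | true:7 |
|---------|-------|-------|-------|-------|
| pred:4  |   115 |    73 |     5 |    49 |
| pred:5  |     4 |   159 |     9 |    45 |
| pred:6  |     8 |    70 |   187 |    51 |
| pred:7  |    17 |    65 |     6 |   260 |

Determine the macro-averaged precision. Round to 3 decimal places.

0.637

Per-class precision (TP/(TP+FP)):
  4: TP=115, FP=73+5+49=127 → 115/242 = 0.4752
  5: TP=159, FP=4+9+45=58 → 159/217 = 0.7327
  6: TP=187, FP=8+70+51=129 → 187/316 = 0.5918
  7: TP=260, FP=17+65+6=88 → 260/348 = 0.7471
Macro-precision = mean = (0.4752 + 0.7327 + 0.5918 + 0.7471) / 4 = 0.637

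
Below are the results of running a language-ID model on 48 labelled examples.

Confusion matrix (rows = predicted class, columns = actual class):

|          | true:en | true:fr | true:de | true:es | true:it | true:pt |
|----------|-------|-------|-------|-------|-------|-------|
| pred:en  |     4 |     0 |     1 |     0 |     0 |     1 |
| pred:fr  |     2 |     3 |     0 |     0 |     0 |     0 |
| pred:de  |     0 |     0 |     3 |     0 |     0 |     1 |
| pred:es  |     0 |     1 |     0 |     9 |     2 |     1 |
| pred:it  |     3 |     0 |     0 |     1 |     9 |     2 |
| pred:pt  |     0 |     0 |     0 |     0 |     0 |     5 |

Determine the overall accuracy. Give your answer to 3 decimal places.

Accuracy = trace / total = (4+3+3+9+9+5=33) / 48 = 33/48 = 0.688

0.688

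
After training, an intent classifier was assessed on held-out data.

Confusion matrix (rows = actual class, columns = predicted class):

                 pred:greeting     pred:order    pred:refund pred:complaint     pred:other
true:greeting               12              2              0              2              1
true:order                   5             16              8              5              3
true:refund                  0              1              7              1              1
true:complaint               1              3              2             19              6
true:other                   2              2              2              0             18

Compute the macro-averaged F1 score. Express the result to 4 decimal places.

Per-class F1 score (2·TP/(2·TP+FP+FN)):
  greeting: TP=12, FP=5+0+1+2=8, FN=2+0+2+1=5 → 24/37 = 0.64865
  order: TP=16, FP=2+1+3+2=8, FN=5+8+5+3=21 → 32/61 = 0.52459
  refund: TP=7, FP=0+8+2+2=12, FN=0+1+1+1=3 → 14/29 = 0.48276
  complaint: TP=19, FP=2+5+1+0=8, FN=1+3+2+6=12 → 38/58 = 0.65517
  other: TP=18, FP=1+3+1+6=11, FN=2+2+2+0=6 → 36/53 = 0.67925
Macro-F1 score = mean = (0.64865 + 0.52459 + 0.48276 + 0.65517 + 0.67925) / 5 = 0.5981

0.5981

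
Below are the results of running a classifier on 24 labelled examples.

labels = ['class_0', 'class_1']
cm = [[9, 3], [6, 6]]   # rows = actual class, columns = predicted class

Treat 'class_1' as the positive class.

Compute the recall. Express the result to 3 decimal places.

0.500

Recall = TP/(TP+FN) = 6/(6+6) = 6/12 = 0.500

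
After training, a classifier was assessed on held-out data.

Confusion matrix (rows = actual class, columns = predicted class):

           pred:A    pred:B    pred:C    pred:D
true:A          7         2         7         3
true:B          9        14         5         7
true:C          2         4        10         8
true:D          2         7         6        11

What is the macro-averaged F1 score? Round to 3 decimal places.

0.399

Per-class F1 score (2·TP/(2·TP+FP+FN)):
  A: TP=7, FP=9+2+2=13, FN=2+7+3=12 → 14/39 = 0.3590
  B: TP=14, FP=2+4+7=13, FN=9+5+7=21 → 28/62 = 0.4516
  C: TP=10, FP=7+5+6=18, FN=2+4+8=14 → 20/52 = 0.3846
  D: TP=11, FP=3+7+8=18, FN=2+7+6=15 → 22/55 = 0.4000
Macro-F1 score = mean = (0.3590 + 0.4516 + 0.3846 + 0.4000) / 4 = 0.399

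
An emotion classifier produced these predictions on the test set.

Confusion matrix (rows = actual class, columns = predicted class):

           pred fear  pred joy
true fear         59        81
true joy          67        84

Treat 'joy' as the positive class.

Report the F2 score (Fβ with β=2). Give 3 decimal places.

0.546

Fβ = (1+β²)·TP / ((1+β²)·TP + β²·FN + FP), with β²=4
= 5·84 / (5·84 + 4·67 + 81) = 0.546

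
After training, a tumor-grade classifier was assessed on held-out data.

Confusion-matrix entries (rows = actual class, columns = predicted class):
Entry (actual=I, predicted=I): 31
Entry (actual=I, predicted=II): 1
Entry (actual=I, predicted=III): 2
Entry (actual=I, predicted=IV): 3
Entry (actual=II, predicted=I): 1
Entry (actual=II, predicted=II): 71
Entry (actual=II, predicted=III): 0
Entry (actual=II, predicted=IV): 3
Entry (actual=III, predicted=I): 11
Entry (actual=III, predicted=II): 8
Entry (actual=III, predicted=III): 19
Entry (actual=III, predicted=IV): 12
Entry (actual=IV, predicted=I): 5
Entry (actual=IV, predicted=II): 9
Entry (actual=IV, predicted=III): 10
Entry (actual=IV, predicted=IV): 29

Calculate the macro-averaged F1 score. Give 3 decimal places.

Per-class F1 score (2·TP/(2·TP+FP+FN)):
  I: TP=31, FP=1+11+5=17, FN=1+2+3=6 → 62/85 = 0.7294
  II: TP=71, FP=1+8+9=18, FN=1+0+3=4 → 142/164 = 0.8659
  III: TP=19, FP=2+0+10=12, FN=11+8+12=31 → 38/81 = 0.4691
  IV: TP=29, FP=3+3+12=18, FN=5+9+10=24 → 58/100 = 0.5800
Macro-F1 score = mean = (0.7294 + 0.8659 + 0.4691 + 0.5800) / 4 = 0.661

0.661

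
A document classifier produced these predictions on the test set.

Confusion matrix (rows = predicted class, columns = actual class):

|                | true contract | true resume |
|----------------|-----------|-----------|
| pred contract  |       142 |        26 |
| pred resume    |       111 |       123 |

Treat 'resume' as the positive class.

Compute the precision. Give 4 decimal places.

Precision = TP/(TP+FP) = 123/(123+111) = 123/234 = 0.5256

0.5256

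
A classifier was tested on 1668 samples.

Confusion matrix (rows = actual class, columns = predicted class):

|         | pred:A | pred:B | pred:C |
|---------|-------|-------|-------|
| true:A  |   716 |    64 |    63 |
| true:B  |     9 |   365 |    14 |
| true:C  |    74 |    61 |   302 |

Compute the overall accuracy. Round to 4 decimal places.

Accuracy = trace / total = (716+365+302=1383) / 1668 = 1383/1668 = 0.8291

0.8291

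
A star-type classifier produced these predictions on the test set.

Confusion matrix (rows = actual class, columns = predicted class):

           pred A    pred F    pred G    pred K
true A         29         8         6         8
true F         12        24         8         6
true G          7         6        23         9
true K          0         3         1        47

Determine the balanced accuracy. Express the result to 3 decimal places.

0.620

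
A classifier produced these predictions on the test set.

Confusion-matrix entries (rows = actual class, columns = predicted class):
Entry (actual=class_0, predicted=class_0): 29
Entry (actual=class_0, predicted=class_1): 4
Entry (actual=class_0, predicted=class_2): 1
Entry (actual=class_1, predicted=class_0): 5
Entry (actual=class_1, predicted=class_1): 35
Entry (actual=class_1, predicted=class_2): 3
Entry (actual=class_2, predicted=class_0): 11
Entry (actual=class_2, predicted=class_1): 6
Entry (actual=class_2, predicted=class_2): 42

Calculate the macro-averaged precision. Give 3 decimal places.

Per-class precision (TP/(TP+FP)):
  class_0: TP=29, FP=5+11=16 → 29/45 = 0.6444
  class_1: TP=35, FP=4+6=10 → 35/45 = 0.7778
  class_2: TP=42, FP=1+3=4 → 42/46 = 0.9130
Macro-precision = mean = (0.6444 + 0.7778 + 0.9130) / 3 = 0.778

0.778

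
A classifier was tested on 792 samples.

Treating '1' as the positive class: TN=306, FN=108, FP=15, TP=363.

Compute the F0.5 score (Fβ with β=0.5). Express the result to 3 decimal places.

Fβ = (1+β²)·TP / ((1+β²)·TP + β²·FN + FP), with β²=1/4
= 1.25·363 / (1.25·363 + 0.25·108 + 15) = 0.915

0.915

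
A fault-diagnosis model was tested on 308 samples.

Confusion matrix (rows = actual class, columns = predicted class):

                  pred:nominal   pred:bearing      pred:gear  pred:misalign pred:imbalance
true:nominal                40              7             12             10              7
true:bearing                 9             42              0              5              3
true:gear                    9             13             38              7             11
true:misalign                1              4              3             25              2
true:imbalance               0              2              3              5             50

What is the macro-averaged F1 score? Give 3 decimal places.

Per-class F1 score (2·TP/(2·TP+FP+FN)):
  nominal: TP=40, FP=9+9+1+0=19, FN=7+12+10+7=36 → 80/135 = 0.5926
  bearing: TP=42, FP=7+13+4+2=26, FN=9+0+5+3=17 → 84/127 = 0.6614
  gear: TP=38, FP=12+0+3+3=18, FN=9+13+7+11=40 → 76/134 = 0.5672
  misalign: TP=25, FP=10+5+7+5=27, FN=1+4+3+2=10 → 50/87 = 0.5747
  imbalance: TP=50, FP=7+3+11+2=23, FN=0+2+3+5=10 → 100/133 = 0.7519
Macro-F1 score = mean = (0.5926 + 0.6614 + 0.5672 + 0.5747 + 0.7519) / 5 = 0.630

0.630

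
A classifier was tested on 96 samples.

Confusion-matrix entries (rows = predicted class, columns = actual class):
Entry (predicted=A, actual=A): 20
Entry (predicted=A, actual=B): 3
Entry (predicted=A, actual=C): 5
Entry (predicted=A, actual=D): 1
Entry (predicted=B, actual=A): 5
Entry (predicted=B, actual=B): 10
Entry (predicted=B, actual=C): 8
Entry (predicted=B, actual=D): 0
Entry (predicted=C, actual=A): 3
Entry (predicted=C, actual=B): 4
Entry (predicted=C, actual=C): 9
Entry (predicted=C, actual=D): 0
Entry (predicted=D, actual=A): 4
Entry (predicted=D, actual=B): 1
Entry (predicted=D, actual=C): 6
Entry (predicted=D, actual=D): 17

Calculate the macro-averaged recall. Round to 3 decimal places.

Per-class recall (TP/(TP+FN)):
  A: TP=20, FN=5+3+4=12 → 20/32 = 0.6250
  B: TP=10, FN=3+4+1=8 → 10/18 = 0.5556
  C: TP=9, FN=5+8+6=19 → 9/28 = 0.3214
  D: TP=17, FN=1+0+0=1 → 17/18 = 0.9444
Macro-recall = mean = (0.6250 + 0.5556 + 0.3214 + 0.9444) / 4 = 0.612

0.612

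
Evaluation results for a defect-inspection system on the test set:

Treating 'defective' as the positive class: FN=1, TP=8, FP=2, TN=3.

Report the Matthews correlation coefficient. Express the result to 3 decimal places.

MCC = (TP·TN − FP·FN) / √((TP+FP)(TP+FN)(TN+FP)(TN+FN))
Numerator = 8·3 − 2·1 = 22
Denominator = √(10·9·5·4) = √1800 = 42.4264
MCC = 22 / 42.4264 = 0.519

0.519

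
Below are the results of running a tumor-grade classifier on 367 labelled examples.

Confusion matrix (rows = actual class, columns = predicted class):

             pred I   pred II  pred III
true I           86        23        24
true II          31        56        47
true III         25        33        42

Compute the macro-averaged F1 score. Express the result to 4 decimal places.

0.4917

Per-class F1 score (2·TP/(2·TP+FP+FN)):
  I: TP=86, FP=31+25=56, FN=23+24=47 → 172/275 = 0.62545
  II: TP=56, FP=23+33=56, FN=31+47=78 → 112/246 = 0.45528
  III: TP=42, FP=24+47=71, FN=25+33=58 → 84/213 = 0.39437
Macro-F1 score = mean = (0.62545 + 0.45528 + 0.39437) / 3 = 0.4917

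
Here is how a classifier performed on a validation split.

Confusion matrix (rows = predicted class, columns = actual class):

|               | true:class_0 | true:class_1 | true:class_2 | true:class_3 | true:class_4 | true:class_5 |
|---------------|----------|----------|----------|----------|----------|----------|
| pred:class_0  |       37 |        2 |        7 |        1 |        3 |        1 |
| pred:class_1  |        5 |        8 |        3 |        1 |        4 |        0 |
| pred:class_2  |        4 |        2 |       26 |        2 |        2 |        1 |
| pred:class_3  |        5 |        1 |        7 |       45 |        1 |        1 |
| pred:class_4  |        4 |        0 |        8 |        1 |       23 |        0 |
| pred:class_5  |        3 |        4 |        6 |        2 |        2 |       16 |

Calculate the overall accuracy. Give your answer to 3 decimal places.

0.651

Accuracy = trace / total = (37+8+26+45+23+16=155) / 238 = 155/238 = 0.651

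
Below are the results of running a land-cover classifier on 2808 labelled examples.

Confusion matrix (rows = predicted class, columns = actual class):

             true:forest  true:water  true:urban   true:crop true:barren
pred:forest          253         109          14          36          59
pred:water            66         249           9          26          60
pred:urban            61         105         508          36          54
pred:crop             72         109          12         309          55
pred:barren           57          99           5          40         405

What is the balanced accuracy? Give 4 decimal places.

0.6252

Balanced accuracy = mean of per-class recall.
  forest: recall = 253/509 = 0.49705
  water: recall = 249/671 = 0.37109
  urban: recall = 508/548 = 0.92701
  crop: recall = 309/447 = 0.69128
  barren: recall = 405/633 = 0.63981
Mean = (0.49705 + 0.37109 + 0.92701 + 0.69128 + 0.63981) / 5 = 0.6252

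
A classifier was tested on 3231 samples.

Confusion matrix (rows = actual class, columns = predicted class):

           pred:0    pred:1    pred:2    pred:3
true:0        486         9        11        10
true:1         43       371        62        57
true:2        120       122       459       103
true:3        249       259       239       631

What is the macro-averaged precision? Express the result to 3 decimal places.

Per-class precision (TP/(TP+FP)):
  0: TP=486, FP=43+120+249=412 → 486/898 = 0.5412
  1: TP=371, FP=9+122+259=390 → 371/761 = 0.4875
  2: TP=459, FP=11+62+239=312 → 459/771 = 0.5953
  3: TP=631, FP=10+57+103=170 → 631/801 = 0.7878
Macro-precision = mean = (0.5412 + 0.4875 + 0.5953 + 0.7878) / 4 = 0.603

0.603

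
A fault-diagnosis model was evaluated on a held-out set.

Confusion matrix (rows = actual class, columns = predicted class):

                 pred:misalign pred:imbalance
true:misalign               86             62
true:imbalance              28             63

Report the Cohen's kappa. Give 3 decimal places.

Observed agreement pₒ = trace/N = 149/239 = 0.6234
Expected agreement pₑ = Σ (rowᵢ·colᵢ)/N² = (148·114 + 91·125)/239² = 0.4945
κ = (pₒ − pₑ)/(1 − pₑ) = (0.6234 − 0.4945)/(1 − 0.4945) = 0.255

0.255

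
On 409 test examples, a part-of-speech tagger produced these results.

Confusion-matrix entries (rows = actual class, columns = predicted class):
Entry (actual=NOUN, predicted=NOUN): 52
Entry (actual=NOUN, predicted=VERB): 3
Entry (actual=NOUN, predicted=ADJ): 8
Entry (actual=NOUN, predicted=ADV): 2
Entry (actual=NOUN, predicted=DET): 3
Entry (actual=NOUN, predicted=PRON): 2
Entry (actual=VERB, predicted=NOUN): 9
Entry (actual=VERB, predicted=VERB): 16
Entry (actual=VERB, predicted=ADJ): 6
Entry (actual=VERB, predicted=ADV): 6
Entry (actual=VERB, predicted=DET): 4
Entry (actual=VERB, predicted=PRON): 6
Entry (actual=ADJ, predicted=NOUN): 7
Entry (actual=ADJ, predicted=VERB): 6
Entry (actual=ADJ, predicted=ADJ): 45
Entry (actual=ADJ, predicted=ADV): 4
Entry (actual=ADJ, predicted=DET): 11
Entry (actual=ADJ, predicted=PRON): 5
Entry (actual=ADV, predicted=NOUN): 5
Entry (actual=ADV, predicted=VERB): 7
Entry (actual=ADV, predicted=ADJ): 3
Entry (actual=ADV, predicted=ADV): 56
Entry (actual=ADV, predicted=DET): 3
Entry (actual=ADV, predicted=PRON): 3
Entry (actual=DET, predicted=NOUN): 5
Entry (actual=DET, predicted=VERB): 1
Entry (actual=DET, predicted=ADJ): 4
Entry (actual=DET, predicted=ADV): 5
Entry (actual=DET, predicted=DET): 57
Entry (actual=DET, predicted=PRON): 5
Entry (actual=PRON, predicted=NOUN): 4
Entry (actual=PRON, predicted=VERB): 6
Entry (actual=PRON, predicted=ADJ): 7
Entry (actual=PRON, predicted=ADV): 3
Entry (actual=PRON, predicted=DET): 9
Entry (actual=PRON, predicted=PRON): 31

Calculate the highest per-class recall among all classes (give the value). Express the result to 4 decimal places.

0.7429

Per-class recall (TP/(TP+FN)):
  NOUN: TP=52, FN=3+8+2+3+2=18 → 52/70 = 0.74286
  VERB: TP=16, FN=9+6+6+4+6=31 → 16/47 = 0.34043
  ADJ: TP=45, FN=7+6+4+11+5=33 → 45/78 = 0.57692
  ADV: TP=56, FN=5+7+3+3+3=21 → 56/77 = 0.72727
  DET: TP=57, FN=5+1+4+5+5=20 → 57/77 = 0.74026
  PRON: TP=31, FN=4+6+7+3+9=29 → 31/60 = 0.51667
Highest is class 'NOUN' with recall = 0.7429.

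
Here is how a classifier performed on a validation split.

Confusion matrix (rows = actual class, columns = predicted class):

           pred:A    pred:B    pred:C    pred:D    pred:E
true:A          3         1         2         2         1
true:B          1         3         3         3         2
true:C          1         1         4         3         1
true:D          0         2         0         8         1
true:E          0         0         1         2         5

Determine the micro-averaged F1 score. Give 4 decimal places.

Micro-averaging pools counts across classes: ΣTP=23, ΣFP=27, ΣFN=27.
Micro-F1 score = 2·TP/(2·TP+FP+FN) on pooled counts = 0.4600 (equals overall accuracy in single-label multiclass).

0.4600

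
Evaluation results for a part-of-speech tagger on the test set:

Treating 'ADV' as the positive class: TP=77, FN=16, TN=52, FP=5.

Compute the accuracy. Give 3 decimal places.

Accuracy = (TP+TN)/N = (77+52)/150 = 0.860

0.860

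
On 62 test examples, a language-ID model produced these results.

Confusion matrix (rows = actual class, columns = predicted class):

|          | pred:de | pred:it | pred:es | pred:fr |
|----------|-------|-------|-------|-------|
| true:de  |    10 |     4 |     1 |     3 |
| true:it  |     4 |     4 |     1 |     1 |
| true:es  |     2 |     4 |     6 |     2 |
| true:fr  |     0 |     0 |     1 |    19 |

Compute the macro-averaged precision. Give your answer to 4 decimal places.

0.5963

Per-class precision (TP/(TP+FP)):
  de: TP=10, FP=4+2+0=6 → 10/16 = 0.62500
  it: TP=4, FP=4+4+0=8 → 4/12 = 0.33333
  es: TP=6, FP=1+1+1=3 → 6/9 = 0.66667
  fr: TP=19, FP=3+1+2=6 → 19/25 = 0.76000
Macro-precision = mean = (0.62500 + 0.33333 + 0.66667 + 0.76000) / 4 = 0.5963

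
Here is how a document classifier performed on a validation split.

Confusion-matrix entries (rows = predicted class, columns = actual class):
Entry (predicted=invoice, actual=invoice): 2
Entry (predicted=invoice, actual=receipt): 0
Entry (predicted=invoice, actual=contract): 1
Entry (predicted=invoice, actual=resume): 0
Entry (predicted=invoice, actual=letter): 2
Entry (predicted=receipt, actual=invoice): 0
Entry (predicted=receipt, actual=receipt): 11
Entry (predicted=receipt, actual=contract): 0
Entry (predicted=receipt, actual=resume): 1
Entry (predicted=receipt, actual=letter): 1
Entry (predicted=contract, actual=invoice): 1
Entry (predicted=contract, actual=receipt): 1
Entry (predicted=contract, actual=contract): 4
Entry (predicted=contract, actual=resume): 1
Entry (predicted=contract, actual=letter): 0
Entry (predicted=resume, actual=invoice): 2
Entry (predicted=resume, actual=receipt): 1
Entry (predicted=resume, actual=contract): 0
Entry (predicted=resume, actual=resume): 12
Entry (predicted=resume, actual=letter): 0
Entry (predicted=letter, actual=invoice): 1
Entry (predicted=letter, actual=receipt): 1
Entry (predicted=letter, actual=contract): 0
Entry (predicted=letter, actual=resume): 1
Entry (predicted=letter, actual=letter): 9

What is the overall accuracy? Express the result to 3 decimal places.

0.731

Accuracy = trace / total = (2+11+4+12+9=38) / 52 = 38/52 = 0.731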